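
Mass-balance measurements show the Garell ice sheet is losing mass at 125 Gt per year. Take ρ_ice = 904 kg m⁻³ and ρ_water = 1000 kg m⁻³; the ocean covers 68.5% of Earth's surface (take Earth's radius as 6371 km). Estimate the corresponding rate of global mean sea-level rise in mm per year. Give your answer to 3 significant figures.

ρ_w = 1000 kg m⁻³. Annual water volume added = 125 Gt / ρ_w = 1.250×10^14 kg / 1000 kg m⁻³ = 1.250×10^11 m³.
Δh per year = 1.250×10^11 / 3.49×10^14 = 3.58×10^-4 m = 0.358 mm.

≈ 0.358 mm/yr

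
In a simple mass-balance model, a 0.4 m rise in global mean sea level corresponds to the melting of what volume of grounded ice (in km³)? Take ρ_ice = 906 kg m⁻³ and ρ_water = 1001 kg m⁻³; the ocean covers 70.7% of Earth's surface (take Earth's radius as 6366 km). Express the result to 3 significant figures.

Required water volume = Δh × A = 0.4 m × 3.60×10^14 m² = 1.440×10^14 m³ = 1.440×10^5 km³.
Ice volume = water volume × ρ_w/ρ_ice = 1.440×10^5 × 1001/906 = 1.59×10^5 km³.

≈ 1.59×10^5 km³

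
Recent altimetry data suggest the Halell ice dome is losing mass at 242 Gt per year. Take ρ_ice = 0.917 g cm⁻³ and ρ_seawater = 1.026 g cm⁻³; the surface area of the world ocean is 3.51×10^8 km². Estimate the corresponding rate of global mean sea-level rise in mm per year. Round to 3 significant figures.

ρ_w = 1.026 g cm⁻³ = 1026 kg m⁻³. Annual water volume added = 242 Gt / ρ_w = 2.420×10^14 kg / 1026 kg m⁻³ = 2.359×10^11 m³.
Δh per year = 2.359×10^11 / 3.51×10^14 = 6.72×10^-4 m = 0.672 mm.

≈ 0.672 mm/yr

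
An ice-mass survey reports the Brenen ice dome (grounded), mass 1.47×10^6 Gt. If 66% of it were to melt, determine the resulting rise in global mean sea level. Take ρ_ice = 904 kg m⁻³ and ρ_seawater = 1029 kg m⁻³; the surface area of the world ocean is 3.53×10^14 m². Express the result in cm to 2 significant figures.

Brenen: 0.66 × 1.47×10^6 Gt = 9.702×10^17 kg; dividing by ρ_w = 1029 kg m⁻³ gives 9.429×10^14 m³ of water.
Spread over 3.53×10^14 m² of ocean, Δh = 9.429×10^14 / 3.53×10^14 = 2.67 m = 270 cm.

≈ 270 cm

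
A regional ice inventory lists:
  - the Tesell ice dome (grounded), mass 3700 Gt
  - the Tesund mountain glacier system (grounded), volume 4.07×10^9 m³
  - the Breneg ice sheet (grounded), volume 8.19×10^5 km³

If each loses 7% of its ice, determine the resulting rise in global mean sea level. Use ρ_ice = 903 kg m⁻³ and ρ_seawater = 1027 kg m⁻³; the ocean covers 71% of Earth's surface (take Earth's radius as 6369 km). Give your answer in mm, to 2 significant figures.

Tesell: 0.07 × 3700 Gt = 2.590×10^14 kg; dividing by ρ_w = 1027 kg m⁻³ gives 2.522×10^11 m³ of water.
Tesund: 0.07 × 4.07×10^9 m³ × (903/1027) = 2.505×10^8 m³ of water.
Breneg: 0.07 × 8.19×10^5 km³ × (903/1027) = 5.041×10^4 km³ of water.
Total added water ≈ 5.066×10^13 m³ over 3.62×10^14 m² → Δh = 0.140 m = 140 mm.

≈ 140 mm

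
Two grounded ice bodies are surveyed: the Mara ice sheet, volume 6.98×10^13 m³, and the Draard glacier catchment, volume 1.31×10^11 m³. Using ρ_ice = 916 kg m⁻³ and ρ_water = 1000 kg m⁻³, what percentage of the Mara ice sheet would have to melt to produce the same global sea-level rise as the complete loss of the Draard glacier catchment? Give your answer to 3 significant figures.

≈ 0.188 %

Equal sea-level rise means equal mass of meltwater, i.e. equal mass of ice lost.
Ice mass of Draard: 1.200×10^14 kg; ice mass of Mara: 6.394×10^16 kg.
Fraction required = 1.200×10^14 / 6.394×10^16 = 1.88×10^-3 → 0.188 %.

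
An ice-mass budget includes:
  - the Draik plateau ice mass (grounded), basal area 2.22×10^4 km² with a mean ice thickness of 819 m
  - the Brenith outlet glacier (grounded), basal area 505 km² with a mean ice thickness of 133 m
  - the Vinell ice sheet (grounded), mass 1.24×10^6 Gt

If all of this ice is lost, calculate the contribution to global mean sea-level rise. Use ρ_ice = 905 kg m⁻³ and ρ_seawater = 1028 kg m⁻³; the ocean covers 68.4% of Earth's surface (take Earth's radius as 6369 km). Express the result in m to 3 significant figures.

Draik: ice volume = 2.22×10^4 km² × 819 m = 1.818×10^4 km³; 1.818×10^4 × (905/1028) = 1.601×10^4 km³ of water.
Brenith: ice volume = 505 km² × 133 m = 67.17 km³; 67.17 × (905/1028) = 59.13 km³ of water.
Vinell: 1.24×10^6 Gt = 1.240×10^18 kg; dividing by ρ_w = 1028 kg m⁻³ gives 1.206×10^15 m³ of water.
Total added water ≈ 1.222×10^15 m³ over 3.49×10^14 m² → Δh = 3.51 m.

≈ 3.51 m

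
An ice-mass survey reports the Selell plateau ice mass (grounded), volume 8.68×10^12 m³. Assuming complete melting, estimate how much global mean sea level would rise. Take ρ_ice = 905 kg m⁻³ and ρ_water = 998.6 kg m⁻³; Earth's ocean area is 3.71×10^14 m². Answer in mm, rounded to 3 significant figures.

≈ 21.2 mm

Selell: 8.68×10^12 m³ × (905/998.6) = 7.866×10^12 m³ of water.
Spread over 3.71×10^14 m² of ocean, Δh = 7.866×10^12 / 3.71×10^14 = 0.0212 m = 21.2 mm.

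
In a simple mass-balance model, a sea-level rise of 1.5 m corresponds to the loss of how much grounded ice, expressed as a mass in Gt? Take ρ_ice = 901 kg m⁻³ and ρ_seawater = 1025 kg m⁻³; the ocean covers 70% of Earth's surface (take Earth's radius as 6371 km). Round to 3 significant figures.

Required water volume = Δh × A = 1.5 m × 3.57×10^14 m² = 5.356×10^14 m³.
ρ_w = 1025 kg m⁻³, so the mass of water = 5.356×10^14 m³ × 1025 kg m⁻³ = 5.490×10^17 kg = 5.49×10^5 Gt (and the same mass of ice, by conservation).

≈ 5.49×10^5 Gt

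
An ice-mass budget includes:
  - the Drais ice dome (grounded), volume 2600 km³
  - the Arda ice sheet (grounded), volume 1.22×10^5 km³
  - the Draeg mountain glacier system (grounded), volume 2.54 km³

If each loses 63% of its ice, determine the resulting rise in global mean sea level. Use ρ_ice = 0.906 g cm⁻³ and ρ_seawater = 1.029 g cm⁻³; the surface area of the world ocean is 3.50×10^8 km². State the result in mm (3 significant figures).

≈ 197 mm

Drais: 0.63 × 2600 km³ × (906/1029) = 1442 km³ of water.
Arda: 0.63 × 1.22×10^5 km³ × (906/1029) = 6.767×10^4 km³ of water.
Draeg: 0.63 × 2.54 km³ × (906/1029) = 1.409 km³ of water.
Total added water ≈ 6.912×10^13 m³ over 3.50×10^14 m² → Δh = 0.197 m = 197 mm.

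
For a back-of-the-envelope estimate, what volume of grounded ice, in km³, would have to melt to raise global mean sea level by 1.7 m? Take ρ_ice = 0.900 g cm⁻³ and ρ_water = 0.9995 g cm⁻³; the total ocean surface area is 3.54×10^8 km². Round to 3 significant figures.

Required water volume = Δh × A = 1.7 m × 3.54×10^14 m² = 6.018×10^14 m³ = 6.018×10^5 km³.
Ice volume = water volume × ρ_w/ρ_ice = 6.018×10^5 × 999.5/900 = 6.68×10^5 km³.

≈ 6.68×10^5 km³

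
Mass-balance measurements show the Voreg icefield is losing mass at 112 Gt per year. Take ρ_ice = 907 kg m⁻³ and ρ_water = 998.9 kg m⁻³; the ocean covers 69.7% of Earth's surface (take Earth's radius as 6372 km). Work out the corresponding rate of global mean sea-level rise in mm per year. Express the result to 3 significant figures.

ρ_w = 998.9 kg m⁻³. Annual water volume added = 112 Gt / ρ_w = 1.120×10^14 kg / 998.9 kg m⁻³ = 1.121×10^11 m³.
Δh per year = 1.121×10^11 / 3.56×10^14 = 3.15×10^-4 m = 0.315 mm.

≈ 0.315 mm/yr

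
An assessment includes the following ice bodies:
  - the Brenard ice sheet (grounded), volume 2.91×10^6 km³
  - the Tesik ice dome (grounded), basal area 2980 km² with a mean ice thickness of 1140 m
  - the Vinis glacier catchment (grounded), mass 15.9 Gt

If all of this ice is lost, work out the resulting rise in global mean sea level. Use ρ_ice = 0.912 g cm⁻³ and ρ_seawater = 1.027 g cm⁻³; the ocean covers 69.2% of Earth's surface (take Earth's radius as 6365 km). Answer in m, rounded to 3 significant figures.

≈ 7.34 m

Brenard: 2.91×10^6 km³ × (912/1027) = 2.584×10^6 km³ of water.
Tesik: ice volume = 2980 km² × 1140 m = 3397 km³; 3397 × (912/1027) = 3017 km³ of water.
Vinis: 15.9 Gt = 1.590×10^13 kg; dividing by ρ_w = 1.027 g cm⁻³ = 1027 kg m⁻³ gives 1.548×10^10 m³ of water.
Total added water ≈ 2.587×10^15 m³ over 3.52×10^14 m² → Δh = 7.34 m.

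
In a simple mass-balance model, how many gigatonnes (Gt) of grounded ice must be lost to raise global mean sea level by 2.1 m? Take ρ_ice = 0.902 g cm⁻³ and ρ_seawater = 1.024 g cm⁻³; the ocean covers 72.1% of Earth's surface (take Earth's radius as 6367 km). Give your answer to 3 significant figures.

≈ 7.90×10^5 Gt

Required water volume = Δh × A = 2.1 m × 3.67×10^14 m² = 7.713×10^14 m³.
ρ_w = 1.024 g cm⁻³ = 1024 kg m⁻³, so the mass of water = 7.713×10^14 m³ × 1024 kg m⁻³ = 7.898×10^17 kg = 7.90×10^5 Gt (and the same mass of ice, by conservation).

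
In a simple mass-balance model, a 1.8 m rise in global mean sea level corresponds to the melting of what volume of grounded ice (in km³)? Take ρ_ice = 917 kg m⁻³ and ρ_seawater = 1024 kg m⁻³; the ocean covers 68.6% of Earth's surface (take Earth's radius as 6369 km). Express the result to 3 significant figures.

≈ 7.03×10^5 km³

Required water volume = Δh × A = 1.8 m × 3.50×10^14 m² = 6.294×10^14 m³ = 6.294×10^5 km³.
Ice volume = water volume × ρ_w/ρ_ice = 6.294×10^5 × 1024/917 = 7.03×10^5 km³.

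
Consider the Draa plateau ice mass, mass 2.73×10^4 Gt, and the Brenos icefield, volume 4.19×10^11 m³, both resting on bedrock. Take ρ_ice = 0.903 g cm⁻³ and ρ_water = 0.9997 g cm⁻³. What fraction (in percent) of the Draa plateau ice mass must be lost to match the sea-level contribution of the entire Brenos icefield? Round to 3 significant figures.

Equal sea-level rise means equal mass of meltwater, i.e. equal mass of ice lost.
Ice mass of Brenos: 3.784×10^14 kg; ice mass of Draa: 2.730×10^16 kg.
Fraction required = 3.784×10^14 / 2.730×10^16 = 0.0139 → 1.39 %.

≈ 1.39 %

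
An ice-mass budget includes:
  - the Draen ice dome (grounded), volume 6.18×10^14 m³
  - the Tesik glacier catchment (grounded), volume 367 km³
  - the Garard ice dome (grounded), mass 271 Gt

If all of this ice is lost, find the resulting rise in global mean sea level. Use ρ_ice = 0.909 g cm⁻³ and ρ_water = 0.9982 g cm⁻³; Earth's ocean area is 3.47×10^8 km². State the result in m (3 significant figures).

Draen: 6.18×10^14 m³ × (909/998.2) = 5.628×10^14 m³ of water.
Tesik: 367 km³ × (909/998.2) = 334.2 km³ of water.
Garard: 271 Gt = 2.710×10^14 kg; dividing by ρ_w = 0.9982 g cm⁻³ = 998.2 kg m⁻³ gives 2.715×10^11 m³ of water.
Total added water ≈ 5.634×10^14 m³ over 3.47×10^14 m² → Δh = 1.62 m.

≈ 1.62 m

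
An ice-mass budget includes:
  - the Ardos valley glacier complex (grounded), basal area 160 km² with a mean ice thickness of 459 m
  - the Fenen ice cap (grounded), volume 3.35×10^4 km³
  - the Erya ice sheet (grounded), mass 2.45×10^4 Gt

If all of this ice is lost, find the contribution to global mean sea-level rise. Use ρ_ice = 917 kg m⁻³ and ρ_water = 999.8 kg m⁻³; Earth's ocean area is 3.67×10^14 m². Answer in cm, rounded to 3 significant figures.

Ardos: ice volume = 160 km² × 459 m = 73.44 km³; 73.44 × (917/999.8) = 67.36 km³ of water.
Fenen: 3.35×10^4 km³ × (917/999.8) = 3.073×10^4 km³ of water.
Erya: 2.45×10^4 Gt = 2.450×10^16 kg; dividing by ρ_w = 999.8 kg m⁻³ gives 2.450×10^13 m³ of water.
Total added water ≈ 5.530×10^13 m³ over 3.67×10^14 m² → Δh = 0.151 m = 15.1 cm.

≈ 15.1 cm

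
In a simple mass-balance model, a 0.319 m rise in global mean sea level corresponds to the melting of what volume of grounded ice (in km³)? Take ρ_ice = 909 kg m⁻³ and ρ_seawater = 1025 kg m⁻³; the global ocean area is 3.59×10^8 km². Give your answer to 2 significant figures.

≈ 1.3×10^5 km³

Required water volume = Δh × A = 0.319 m × 3.59×10^14 m² = 1.145×10^14 m³ = 1.145×10^5 km³.
Ice volume = water volume × ρ_w/ρ_ice = 1.145×10^5 × 1025/909 = 1.3×10^5 km³.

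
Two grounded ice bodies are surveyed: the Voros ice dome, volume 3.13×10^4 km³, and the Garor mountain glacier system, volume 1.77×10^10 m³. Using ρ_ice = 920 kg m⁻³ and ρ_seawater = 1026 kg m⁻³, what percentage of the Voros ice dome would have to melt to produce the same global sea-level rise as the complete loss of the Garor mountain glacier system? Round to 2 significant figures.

≈ 0.057 %

Equal sea-level rise means equal mass of meltwater, i.e. equal mass of ice lost.
Ice mass of Garor: 1.628×10^13 kg; ice mass of Voros: 2.880×10^16 kg.
Fraction required = 1.628×10^13 / 2.880×10^16 = 5.65×10^-4 → 0.057 %.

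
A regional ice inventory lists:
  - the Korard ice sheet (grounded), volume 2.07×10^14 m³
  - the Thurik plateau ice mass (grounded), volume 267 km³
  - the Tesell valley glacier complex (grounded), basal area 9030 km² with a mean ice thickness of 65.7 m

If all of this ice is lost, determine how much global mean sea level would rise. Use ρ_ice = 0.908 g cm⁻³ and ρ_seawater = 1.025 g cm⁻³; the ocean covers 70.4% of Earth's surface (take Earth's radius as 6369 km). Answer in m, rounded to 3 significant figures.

Korard: 2.07×10^14 m³ × (908/1025) = 1.834×10^14 m³ of water.
Thurik: 267 km³ × (908/1025) = 236.5 km³ of water.
Tesell: ice volume = 9030 km² × 65.7 m = 593.3 km³; 593.3 × (908/1025) = 525.6 km³ of water.
Total added water ≈ 1.841×10^14 m³ over 3.59×10^14 m² → Δh = 0.513 m.

≈ 0.513 m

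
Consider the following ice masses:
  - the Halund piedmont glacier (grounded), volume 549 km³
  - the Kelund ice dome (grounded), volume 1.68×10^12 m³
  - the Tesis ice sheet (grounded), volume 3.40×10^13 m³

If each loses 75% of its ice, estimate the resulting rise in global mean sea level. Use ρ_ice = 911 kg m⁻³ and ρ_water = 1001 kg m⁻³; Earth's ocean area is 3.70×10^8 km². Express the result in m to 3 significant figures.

≈ 0.0668 m

Halund: 0.75 × 549 km³ × (911/1001) = 374.7 km³ of water.
Kelund: 0.75 × 1.68×10^12 m³ × (911/1001) = 1.147×10^12 m³ of water.
Tesis: 0.75 × 3.40×10^13 m³ × (911/1001) = 2.321×10^13 m³ of water.
Total added water ≈ 2.473×10^13 m³ over 3.70×10^14 m² → Δh = 0.0668 m.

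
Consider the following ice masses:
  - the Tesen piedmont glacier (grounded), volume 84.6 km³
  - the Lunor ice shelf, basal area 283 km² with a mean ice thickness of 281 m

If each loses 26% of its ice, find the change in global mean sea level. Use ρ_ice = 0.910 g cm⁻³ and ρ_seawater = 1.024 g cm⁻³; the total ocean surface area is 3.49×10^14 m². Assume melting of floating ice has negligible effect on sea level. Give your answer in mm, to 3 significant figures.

Tesen: 0.26 × 84.6 km³ × (910/1024) = 19.55 km³ of water.
The Lunor ice shelf is floating and already displaces its own weight of water, so its melt adds essentially nothing to sea level.
Total added water ≈ 1.955×10^10 m³ over 3.49×10^14 m² → Δh = 5.60×10^-5 m = 0.0560 mm.

≈ 0.0560 mm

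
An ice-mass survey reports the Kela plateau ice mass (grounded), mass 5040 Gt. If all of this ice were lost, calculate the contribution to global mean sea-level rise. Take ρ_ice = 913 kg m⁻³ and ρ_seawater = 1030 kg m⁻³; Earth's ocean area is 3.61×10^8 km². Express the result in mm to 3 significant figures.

≈ 13.6 mm

Kela: 5040 Gt = 5.040×10^15 kg; dividing by ρ_w = 1030 kg m⁻³ gives 4.893×10^12 m³ of water.
Spread over 3.61×10^14 m² of ocean, Δh = 4.893×10^12 / 3.61×10^14 = 0.0136 m = 13.6 mm.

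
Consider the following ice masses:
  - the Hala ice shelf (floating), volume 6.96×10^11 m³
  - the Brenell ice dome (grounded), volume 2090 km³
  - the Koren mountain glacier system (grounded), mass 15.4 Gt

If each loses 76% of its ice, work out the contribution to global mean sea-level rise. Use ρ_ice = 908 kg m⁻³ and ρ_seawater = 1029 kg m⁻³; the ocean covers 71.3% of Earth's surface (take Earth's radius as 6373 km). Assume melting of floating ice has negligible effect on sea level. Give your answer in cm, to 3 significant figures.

≈ 0.388 cm

The Hala ice shelf is floating and already displaces its own weight of water, so its melt adds essentially nothing to sea level.
Brenell: 0.76 × 2090 km³ × (908/1029) = 1402 km³ of water.
Koren: 0.76 × 15.4 Gt = 1.170×10^13 kg; dividing by ρ_w = 1029 kg m⁻³ gives 1.137×10^10 m³ of water.
Total added water ≈ 1.413×10^12 m³ over 3.64×10^14 m² → Δh = 3.88×10^-3 m = 0.388 cm.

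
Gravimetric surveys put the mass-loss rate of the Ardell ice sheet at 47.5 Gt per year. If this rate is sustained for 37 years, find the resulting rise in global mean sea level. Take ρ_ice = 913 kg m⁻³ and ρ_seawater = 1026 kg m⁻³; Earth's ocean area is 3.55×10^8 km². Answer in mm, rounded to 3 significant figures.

≈ 4.83 mm

Total mass lost = 47.5 Gt/yr × 37 yr = 1758 Gt = 1.758×10^15 kg.
ρ_w = 1026 kg m⁻³, so water volume = 1.758×10^15 / 1026 = 1.713×10^12 m³.
Δh = 1.713×10^12 / 3.55×10^14 = 4.83×10^-3 m = 4.83 mm.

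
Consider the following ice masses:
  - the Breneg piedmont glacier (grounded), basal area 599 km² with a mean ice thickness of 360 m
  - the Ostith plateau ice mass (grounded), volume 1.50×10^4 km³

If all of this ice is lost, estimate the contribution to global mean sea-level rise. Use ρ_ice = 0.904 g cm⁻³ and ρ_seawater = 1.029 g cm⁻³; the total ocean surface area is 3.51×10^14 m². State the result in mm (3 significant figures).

Breneg: ice volume = 599 km² × 360 m = 215.6 km³; 215.6 × (904/1029) = 189.4 km³ of water.
Ostith: 1.50×10^4 km³ × (904/1029) = 1.318×10^4 km³ of water.
Total added water ≈ 1.337×10^13 m³ over 3.51×10^14 m² → Δh = 0.0381 m = 38.1 mm.

≈ 38.1 mm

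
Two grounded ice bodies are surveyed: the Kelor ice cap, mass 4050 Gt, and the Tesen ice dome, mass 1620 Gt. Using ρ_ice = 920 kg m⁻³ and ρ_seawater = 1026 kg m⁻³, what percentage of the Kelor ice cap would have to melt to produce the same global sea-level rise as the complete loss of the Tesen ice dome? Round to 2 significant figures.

≈ 40 %

Equal sea-level rise means equal mass of meltwater, i.e. equal mass of ice lost.
Ice mass of Tesen: 1.620×10^15 kg; ice mass of Kelor: 4.050×10^15 kg.
Fraction required = 1.620×10^15 / 4.050×10^15 = 0.400 → 40 %.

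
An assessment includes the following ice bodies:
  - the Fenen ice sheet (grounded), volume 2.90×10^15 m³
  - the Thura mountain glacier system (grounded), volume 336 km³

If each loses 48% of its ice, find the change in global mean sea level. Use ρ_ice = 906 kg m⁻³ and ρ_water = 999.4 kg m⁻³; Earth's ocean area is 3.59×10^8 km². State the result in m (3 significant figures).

≈ 3.52 m

Fenen: 0.48 × 2.90×10^15 m³ × (906/999.4) = 1.262×10^15 m³ of water.
Thura: 0.48 × 336 km³ × (906/999.4) = 146.2 km³ of water.
Total added water ≈ 1.262×10^15 m³ over 3.59×10^14 m² → Δh = 3.52 m.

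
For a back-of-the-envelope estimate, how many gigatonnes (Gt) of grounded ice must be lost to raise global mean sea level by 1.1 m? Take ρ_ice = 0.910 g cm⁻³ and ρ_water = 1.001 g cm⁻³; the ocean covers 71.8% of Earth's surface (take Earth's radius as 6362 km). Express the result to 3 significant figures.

Required water volume = Δh × A = 1.1 m × 3.65×10^14 m² = 4.017×10^14 m³.
ρ_w = 1.001 g cm⁻³ = 1001 kg m⁻³, so the mass of water = 4.017×10^14 m³ × 1001 kg m⁻³ = 4.021×10^17 kg = 4.02×10^5 Gt (and the same mass of ice, by conservation).

≈ 4.02×10^5 Gt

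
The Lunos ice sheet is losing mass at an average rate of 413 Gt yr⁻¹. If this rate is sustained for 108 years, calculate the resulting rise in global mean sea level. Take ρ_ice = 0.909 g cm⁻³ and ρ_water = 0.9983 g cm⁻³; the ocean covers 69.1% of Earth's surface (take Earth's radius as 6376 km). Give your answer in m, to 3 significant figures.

≈ 0.127 m

Total mass lost = 413 Gt/yr × 108 yr = 4.460×10^4 Gt = 4.460×10^16 kg.
ρ_w = 0.9983 g cm⁻³ = 998.3 kg m⁻³, so water volume = 4.460×10^16 / 998.3 = 4.468×10^13 m³.
Δh = 4.468×10^13 / 3.53×10^14 = 0.127 m.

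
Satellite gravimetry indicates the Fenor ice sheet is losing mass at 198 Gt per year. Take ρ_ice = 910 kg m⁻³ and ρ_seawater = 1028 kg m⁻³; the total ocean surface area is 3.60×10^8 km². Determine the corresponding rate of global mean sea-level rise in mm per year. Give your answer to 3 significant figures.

≈ 0.535 mm/yr

ρ_w = 1028 kg m⁻³. Annual water volume added = 198 Gt / ρ_w = 1.980×10^14 kg / 1028 kg m⁻³ = 1.926×10^11 m³.
Δh per year = 1.926×10^11 / 3.60×10^14 = 5.35×10^-4 m = 0.535 mm.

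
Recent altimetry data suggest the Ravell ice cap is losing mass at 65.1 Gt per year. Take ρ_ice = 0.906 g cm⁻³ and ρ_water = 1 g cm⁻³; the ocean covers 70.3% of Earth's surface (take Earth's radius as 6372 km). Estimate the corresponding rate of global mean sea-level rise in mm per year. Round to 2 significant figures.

ρ_w = 1 g cm⁻³ = 1000 kg m⁻³. Annual water volume added = 65.1 Gt / ρ_w = 6.510×10^13 kg / 1000 kg m⁻³ = 6.510×10^10 m³.
Δh per year = 6.510×10^10 / 3.59×10^14 = 1.81×10^-4 m = 0.18 mm.

≈ 0.18 mm/yr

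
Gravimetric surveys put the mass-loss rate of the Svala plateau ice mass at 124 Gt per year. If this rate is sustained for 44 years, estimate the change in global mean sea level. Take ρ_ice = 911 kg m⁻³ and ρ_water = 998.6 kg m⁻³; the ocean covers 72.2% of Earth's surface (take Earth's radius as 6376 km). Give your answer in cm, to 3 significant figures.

Total mass lost = 124 Gt/yr × 44 yr = 5456 Gt = 5.456×10^15 kg.
ρ_w = 998.6 kg m⁻³, so water volume = 5.456×10^15 / 998.6 = 5.464×10^12 m³.
Δh = 5.464×10^12 / 3.69×10^14 = 0.0148 m = 1.48 cm.

≈ 1.48 cm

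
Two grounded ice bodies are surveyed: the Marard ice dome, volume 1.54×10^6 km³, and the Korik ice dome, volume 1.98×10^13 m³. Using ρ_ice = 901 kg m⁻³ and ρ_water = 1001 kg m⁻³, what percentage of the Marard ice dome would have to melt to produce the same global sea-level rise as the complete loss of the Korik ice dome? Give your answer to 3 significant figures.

Equal sea-level rise means equal mass of meltwater, i.e. equal mass of ice lost.
Ice mass of Korik: 1.784×10^16 kg; ice mass of Marard: 1.388×10^18 kg.
Fraction required = 1.784×10^16 / 1.388×10^18 = 0.0129 → 1.29 %.

≈ 1.29 %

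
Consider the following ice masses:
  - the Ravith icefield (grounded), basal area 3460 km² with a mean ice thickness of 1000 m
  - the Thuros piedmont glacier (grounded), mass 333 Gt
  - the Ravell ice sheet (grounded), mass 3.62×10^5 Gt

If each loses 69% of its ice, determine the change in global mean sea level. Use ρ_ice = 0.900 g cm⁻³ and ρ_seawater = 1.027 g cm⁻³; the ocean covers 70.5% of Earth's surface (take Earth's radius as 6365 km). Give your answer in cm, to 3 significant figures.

Ravith: ice volume = 3460 km² × 1000 m = 3460 km³; 0.69 × 3460 × (900/1027) = 2092 km³ of water.
Thuros: 0.69 × 333 Gt = 2.298×10^14 kg; dividing by ρ_w = 1.027 g cm⁻³ = 1027 kg m⁻³ gives 2.237×10^11 m³ of water.
Ravell: 0.69 × 3.62×10^5 Gt = 2.498×10^17 kg; dividing by ρ_w = 1027 kg m⁻³ gives 2.432×10^14 m³ of water.
Total added water ≈ 2.455×10^14 m³ over 3.59×10^14 m² → Δh = 0.684 m = 68.4 cm.

≈ 68.4 cm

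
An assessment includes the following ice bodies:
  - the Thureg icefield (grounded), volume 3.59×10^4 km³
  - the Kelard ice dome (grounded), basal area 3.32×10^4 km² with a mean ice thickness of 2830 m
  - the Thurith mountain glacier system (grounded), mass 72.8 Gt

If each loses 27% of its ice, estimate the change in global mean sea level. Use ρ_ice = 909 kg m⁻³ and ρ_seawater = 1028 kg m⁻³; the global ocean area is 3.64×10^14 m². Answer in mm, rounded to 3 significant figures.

Thureg: 0.27 × 3.59×10^4 km³ × (909/1028) = 8571 km³ of water.
Kelard: ice volume = 3.32×10^4 km² × 2830 m = 9.396×10^4 km³; 0.27 × 9.396×10^4 × (909/1028) = 2.243×10^4 km³ of water.
Thurith: 0.27 × 72.8 Gt = 1.966×10^13 kg; dividing by ρ_w = 1028 kg m⁻³ gives 1.912×10^10 m³ of water.
Total added water ≈ 3.102×10^13 m³ over 3.64×10^14 m² → Δh = 0.0852 m = 85.2 mm.

≈ 85.2 mm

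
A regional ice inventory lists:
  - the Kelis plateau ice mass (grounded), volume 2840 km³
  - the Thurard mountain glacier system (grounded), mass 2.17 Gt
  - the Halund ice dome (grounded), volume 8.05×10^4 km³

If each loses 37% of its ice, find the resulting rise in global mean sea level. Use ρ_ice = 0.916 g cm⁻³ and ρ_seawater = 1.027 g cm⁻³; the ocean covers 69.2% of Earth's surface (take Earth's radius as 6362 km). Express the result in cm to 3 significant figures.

≈ 7.81 cm

Kelis: 0.37 × 2840 km³ × (916/1027) = 937.2 km³ of water.
Thurard: 0.37 × 2.17 Gt = 8.029×10^11 kg; dividing by ρ_w = 1.027 g cm⁻³ = 1027 kg m⁻³ gives 7.818×10^8 m³ of water.
Halund: 0.37 × 8.05×10^4 km³ × (916/1027) = 2.657×10^4 km³ of water.
Total added water ≈ 2.750×10^13 m³ over 3.52×10^14 m² → Δh = 0.0781 m = 7.81 cm.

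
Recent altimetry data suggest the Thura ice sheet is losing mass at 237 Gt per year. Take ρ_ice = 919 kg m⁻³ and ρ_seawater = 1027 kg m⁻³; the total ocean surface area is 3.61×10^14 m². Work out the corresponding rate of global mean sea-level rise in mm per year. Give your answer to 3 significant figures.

ρ_w = 1027 kg m⁻³. Annual water volume added = 237 Gt / ρ_w = 2.370×10^14 kg / 1027 kg m⁻³ = 2.308×10^11 m³.
Δh per year = 2.308×10^11 / 3.61×10^14 = 6.39×10^-4 m = 0.639 mm.

≈ 0.639 mm/yr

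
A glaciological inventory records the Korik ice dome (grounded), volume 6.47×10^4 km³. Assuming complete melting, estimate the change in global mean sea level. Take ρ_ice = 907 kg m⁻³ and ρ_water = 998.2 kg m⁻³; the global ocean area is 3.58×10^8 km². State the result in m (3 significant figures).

Korik: 6.47×10^4 km³ × (907/998.2) = 5.879×10^4 km³ of water.
Spread over 3.58×10^14 m² of ocean, Δh = 5.879×10^13 / 3.58×10^14 = 0.164 m.

≈ 0.164 m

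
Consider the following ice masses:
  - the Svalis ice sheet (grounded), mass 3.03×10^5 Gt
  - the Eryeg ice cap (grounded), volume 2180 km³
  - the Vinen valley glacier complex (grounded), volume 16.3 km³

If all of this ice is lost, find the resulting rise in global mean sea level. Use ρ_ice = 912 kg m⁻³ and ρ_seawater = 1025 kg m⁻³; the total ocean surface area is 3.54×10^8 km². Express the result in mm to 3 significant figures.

≈ 841 mm

Svalis: 3.03×10^5 Gt = 3.030×10^17 kg; dividing by ρ_w = 1025 kg m⁻³ gives 2.956×10^14 m³ of water.
Eryeg: 2180 km³ × (912/1025) = 1940 km³ of water.
Vinen: 16.3 km³ × (912/1025) = 14.50 km³ of water.
Total added water ≈ 2.976×10^14 m³ over 3.54×10^14 m² → Δh = 0.841 m = 841 mm.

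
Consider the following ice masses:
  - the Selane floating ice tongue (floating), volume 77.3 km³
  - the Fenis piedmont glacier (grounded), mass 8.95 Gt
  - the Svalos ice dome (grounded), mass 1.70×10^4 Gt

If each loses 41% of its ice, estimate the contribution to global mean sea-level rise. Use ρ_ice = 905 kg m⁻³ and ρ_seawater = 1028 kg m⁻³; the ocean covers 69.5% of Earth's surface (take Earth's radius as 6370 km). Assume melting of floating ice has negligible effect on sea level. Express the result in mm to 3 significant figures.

The Selane floating ice tongue is floating and already displaces its own weight of water, so its melt adds essentially nothing to sea level.
Fenis: 0.41 × 8.95 Gt = 3.669×10^12 kg; dividing by ρ_w = 1028 kg m⁻³ gives 3.570×10^9 m³ of water.
Svalos: 0.41 × 1.70×10^4 Gt = 6.970×10^15 kg; dividing by ρ_w = 1028 kg m⁻³ gives 6.780×10^12 m³ of water.
Total added water ≈ 6.784×10^12 m³ over 3.54×10^14 m² → Δh = 0.0191 m = 19.1 mm.

≈ 19.1 mm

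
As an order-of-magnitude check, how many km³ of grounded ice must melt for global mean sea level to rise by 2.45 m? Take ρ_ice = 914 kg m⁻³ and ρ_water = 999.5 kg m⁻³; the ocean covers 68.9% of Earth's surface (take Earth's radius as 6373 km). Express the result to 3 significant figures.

Required water volume = Δh × A = 2.45 m × 3.52×10^14 m² = 8.616×10^14 m³ = 8.616×10^5 km³.
Ice volume = water volume × ρ_w/ρ_ice = 8.616×10^5 × 999.5/914 = 9.42×10^5 km³.

≈ 9.42×10^5 km³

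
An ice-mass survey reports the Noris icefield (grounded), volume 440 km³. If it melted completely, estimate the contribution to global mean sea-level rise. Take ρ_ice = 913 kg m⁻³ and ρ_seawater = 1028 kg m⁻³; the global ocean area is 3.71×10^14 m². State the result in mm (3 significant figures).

Noris: 440 km³ × (913/1028) = 390.8 km³ of water.
Spread over 3.71×10^14 m² of ocean, Δh = 3.908×10^11 / 3.71×10^14 = 1.05×10^-3 m = 1.05 mm.

≈ 1.05 mm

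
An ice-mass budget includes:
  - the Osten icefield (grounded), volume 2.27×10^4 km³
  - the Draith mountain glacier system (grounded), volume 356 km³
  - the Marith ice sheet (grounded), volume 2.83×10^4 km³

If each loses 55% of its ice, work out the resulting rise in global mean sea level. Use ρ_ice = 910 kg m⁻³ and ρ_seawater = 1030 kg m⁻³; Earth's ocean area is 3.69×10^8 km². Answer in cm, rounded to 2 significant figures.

≈ 6.8 cm

Osten: 0.55 × 2.27×10^4 km³ × (910/1030) = 1.103×10^4 km³ of water.
Draith: 0.55 × 356 km³ × (910/1030) = 173.0 km³ of water.
Marith: 0.55 × 2.83×10^4 km³ × (910/1030) = 1.375×10^4 km³ of water.
Total added water ≈ 2.496×10^13 m³ over 3.69×10^14 m² → Δh = 0.0676 m = 6.8 cm.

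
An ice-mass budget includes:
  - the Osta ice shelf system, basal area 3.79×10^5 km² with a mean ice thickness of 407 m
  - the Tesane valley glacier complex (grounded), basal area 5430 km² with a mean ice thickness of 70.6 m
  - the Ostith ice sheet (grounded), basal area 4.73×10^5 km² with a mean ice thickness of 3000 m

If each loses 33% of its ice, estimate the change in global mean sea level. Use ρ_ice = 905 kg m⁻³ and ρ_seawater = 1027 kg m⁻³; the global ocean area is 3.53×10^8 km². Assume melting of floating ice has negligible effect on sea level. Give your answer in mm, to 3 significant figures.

≈ 1170 mm

The Osta ice shelf system is floating and already displaces its own weight of water, so its melt adds essentially nothing to sea level.
Tesane: ice volume = 5430 km² × 70.6 m = 383.4 km³; 0.33 × 383.4 × (905/1027) = 111.5 km³ of water.
Ostith: ice volume = 4.73×10^5 km² × 3000 m = 1.419×10^6 km³; 0.33 × 1.419×10^6 × (905/1027) = 4.126×10^5 km³ of water.
Total added water ≈ 4.128×10^14 m³ over 3.53×10^14 m² → Δh = 1.17 m = 1170 mm.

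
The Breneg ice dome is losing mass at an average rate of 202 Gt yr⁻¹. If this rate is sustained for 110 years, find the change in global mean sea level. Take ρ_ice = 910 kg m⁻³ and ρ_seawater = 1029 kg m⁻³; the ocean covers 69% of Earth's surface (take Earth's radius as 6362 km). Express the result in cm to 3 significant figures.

Total mass lost = 202 Gt/yr × 110 yr = 2.222×10^4 Gt = 2.222×10^16 kg.
ρ_w = 1029 kg m⁻³, so water volume = 2.222×10^16 / 1029 = 2.159×10^13 m³.
Δh = 2.159×10^13 / 3.51×10^14 = 0.0615 m = 6.15 cm.

≈ 6.15 cm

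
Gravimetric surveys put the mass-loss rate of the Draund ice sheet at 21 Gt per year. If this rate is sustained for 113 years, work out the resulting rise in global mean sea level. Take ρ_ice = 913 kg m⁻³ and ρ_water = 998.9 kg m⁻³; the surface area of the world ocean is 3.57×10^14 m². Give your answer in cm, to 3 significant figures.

≈ 0.665 cm

Total mass lost = 21 Gt/yr × 113 yr = 2373 Gt = 2.373×10^15 kg.
ρ_w = 998.9 kg m⁻³, so water volume = 2.373×10^15 / 998.9 = 2.376×10^12 m³.
Δh = 2.376×10^12 / 3.57×10^14 = 6.65×10^-3 m = 0.665 cm.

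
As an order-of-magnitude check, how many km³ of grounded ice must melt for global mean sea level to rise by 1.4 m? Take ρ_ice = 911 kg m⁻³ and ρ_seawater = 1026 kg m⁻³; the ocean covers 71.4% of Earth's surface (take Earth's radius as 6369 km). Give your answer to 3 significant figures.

≈ 5.74×10^5 km³

Required water volume = Δh × A = 1.4 m × 3.64×10^14 m² = 5.095×10^14 m³ = 5.095×10^5 km³.
Ice volume = water volume × ρ_w/ρ_ice = 5.095×10^5 × 1026/911 = 5.74×10^5 km³.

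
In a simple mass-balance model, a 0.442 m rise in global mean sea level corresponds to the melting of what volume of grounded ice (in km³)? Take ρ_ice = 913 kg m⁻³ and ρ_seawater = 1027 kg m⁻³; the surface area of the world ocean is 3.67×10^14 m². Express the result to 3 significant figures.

≈ 1.82×10^5 km³

Required water volume = Δh × A = 0.442 m × 3.67×10^14 m² = 1.622×10^14 m³ = 1.622×10^5 km³.
Ice volume = water volume × ρ_w/ρ_ice = 1.622×10^5 × 1027/913 = 1.82×10^5 km³.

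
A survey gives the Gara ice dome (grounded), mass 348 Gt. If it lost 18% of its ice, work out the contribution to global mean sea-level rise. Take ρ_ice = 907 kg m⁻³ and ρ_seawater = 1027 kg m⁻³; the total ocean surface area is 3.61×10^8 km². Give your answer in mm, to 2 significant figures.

Gara: 0.18 × 348 Gt = 6.264×10^13 kg; dividing by ρ_w = 1027 kg m⁻³ gives 6.099×10^10 m³ of water.
Spread over 3.61×10^14 m² of ocean, Δh = 6.099×10^10 / 3.61×10^14 = 1.69×10^-4 m = 0.17 mm.

≈ 0.17 mm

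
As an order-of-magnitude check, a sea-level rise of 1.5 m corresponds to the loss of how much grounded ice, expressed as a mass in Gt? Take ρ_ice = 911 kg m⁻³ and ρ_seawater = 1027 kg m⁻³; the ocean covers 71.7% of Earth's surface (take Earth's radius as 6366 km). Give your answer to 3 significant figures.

Required water volume = Δh × A = 1.5 m × 3.65×10^14 m² = 5.477×10^14 m³.
ρ_w = 1027 kg m⁻³, so the mass of water = 5.477×10^14 m³ × 1027 kg m⁻³ = 5.625×10^17 kg = 5.63×10^5 Gt (and the same mass of ice, by conservation).

≈ 5.63×10^5 Gt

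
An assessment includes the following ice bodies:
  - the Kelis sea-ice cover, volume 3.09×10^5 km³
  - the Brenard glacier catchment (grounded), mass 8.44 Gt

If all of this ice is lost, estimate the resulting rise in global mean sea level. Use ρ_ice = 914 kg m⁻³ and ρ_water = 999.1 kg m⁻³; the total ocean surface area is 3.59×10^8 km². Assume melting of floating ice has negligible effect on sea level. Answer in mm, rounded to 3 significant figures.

The Kelis sea-ice cover is floating and already displaces its own weight of water, so its melt adds essentially nothing to sea level.
Brenard: 8.44 Gt = 8.440×10^12 kg; dividing by ρ_w = 999.1 kg m⁻³ gives 8.448×10^9 m³ of water.
Total added water ≈ 8.448×10^9 m³ over 3.59×10^14 m² → Δh = 2.35×10^-5 m = 0.0235 mm.

≈ 0.0235 mm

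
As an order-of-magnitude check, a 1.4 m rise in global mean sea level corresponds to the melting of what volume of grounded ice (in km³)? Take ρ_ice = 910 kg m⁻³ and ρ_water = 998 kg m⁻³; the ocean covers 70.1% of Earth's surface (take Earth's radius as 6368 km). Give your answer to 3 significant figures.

≈ 5.48×10^5 km³

Required water volume = Δh × A = 1.4 m × 3.57×10^14 m² = 5.001×10^14 m³ = 5.001×10^5 km³.
Ice volume = water volume × ρ_w/ρ_ice = 5.001×10^5 × 998/910 = 5.48×10^5 km³.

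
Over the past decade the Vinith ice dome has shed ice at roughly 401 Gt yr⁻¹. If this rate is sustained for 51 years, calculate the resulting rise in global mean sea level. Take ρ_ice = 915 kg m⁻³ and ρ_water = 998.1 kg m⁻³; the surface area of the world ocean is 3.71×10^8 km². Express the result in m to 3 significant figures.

Total mass lost = 401 Gt/yr × 51 yr = 2.045×10^4 Gt = 2.045×10^16 kg.
ρ_w = 998.1 kg m⁻³, so water volume = 2.045×10^16 / 998.1 = 2.049×10^13 m³.
Δh = 2.049×10^13 / 3.71×10^14 = 0.0552 m.

≈ 0.0552 m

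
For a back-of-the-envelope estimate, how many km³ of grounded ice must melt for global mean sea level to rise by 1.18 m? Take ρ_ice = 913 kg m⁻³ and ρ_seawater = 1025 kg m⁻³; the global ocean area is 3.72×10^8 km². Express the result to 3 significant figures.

Required water volume = Δh × A = 1.18 m × 3.72×10^14 m² = 4.390×10^14 m³ = 4.390×10^5 km³.
Ice volume = water volume × ρ_w/ρ_ice = 4.390×10^5 × 1025/913 = 4.93×10^5 km³.

≈ 4.93×10^5 km³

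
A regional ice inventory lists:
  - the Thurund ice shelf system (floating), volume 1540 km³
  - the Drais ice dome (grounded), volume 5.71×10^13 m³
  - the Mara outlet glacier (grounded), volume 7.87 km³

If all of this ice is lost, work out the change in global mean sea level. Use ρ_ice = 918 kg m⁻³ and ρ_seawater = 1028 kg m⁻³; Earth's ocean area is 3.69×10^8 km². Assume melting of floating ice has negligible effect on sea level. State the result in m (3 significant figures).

≈ 0.138 m

The Thurund ice shelf system is floating and already displaces its own weight of water, so its melt adds essentially nothing to sea level.
Drais: 5.71×10^13 m³ × (918/1028) = 5.099×10^13 m³ of water.
Mara: 7.87 km³ × (918/1028) = 7.028 km³ of water.
Total added water ≈ 5.100×10^13 m³ over 3.69×10^14 m² → Δh = 0.138 m.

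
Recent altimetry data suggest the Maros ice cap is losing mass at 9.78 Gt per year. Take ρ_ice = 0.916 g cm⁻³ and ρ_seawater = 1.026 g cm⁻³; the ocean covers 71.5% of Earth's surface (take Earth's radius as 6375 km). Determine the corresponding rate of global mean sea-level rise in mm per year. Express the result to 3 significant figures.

ρ_w = 1.026 g cm⁻³ = 1026 kg m⁻³. Annual water volume added = 9.78 Gt / ρ_w = 9.780×10^12 kg / 1026 kg m⁻³ = 9.532×10^9 m³.
Δh per year = 9.532×10^9 / 3.65×10^14 = 2.61×10^-5 m = 0.0261 mm.

≈ 0.0261 mm/yr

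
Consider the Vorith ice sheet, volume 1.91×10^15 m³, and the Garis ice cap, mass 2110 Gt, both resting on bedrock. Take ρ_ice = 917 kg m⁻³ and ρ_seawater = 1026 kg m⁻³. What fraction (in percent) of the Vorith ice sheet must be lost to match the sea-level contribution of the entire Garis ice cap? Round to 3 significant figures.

≈ 0.120 %

Equal sea-level rise means equal mass of meltwater, i.e. equal mass of ice lost.
Ice mass of Garis: 2.110×10^15 kg; ice mass of Vorith: 1.751×10^18 kg.
Fraction required = 2.110×10^15 / 1.751×10^18 = 1.20×10^-3 → 0.120 %.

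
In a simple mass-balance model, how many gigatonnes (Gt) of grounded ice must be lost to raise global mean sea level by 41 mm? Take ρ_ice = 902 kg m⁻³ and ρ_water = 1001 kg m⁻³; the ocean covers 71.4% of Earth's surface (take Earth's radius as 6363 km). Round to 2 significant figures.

≈ 1.5×10^4 Gt

Required water volume = Δh × A = 0.041 m × 3.63×10^14 m² = 1.489×10^13 m³.
ρ_w = 1001 kg m⁻³, so the mass of water = 1.489×10^13 m³ × 1001 kg m⁻³ = 1.491×10^16 kg = 1.5×10^4 Gt (and the same mass of ice, by conservation).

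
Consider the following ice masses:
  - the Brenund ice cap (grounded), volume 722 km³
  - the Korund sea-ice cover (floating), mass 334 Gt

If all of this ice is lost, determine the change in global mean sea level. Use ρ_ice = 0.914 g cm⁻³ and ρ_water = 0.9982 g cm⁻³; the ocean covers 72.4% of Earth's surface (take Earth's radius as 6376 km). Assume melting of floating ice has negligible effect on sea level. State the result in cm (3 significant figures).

Brenund: 722 km³ × (914/998.2) = 661.1 km³ of water.
The Korund sea-ice cover is floating and already displaces its own weight of water, so its melt adds essentially nothing to sea level.
Total added water ≈ 6.611×10^11 m³ over 3.70×10^14 m² → Δh = 1.79×10^-3 m = 0.179 cm.

≈ 0.179 cm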